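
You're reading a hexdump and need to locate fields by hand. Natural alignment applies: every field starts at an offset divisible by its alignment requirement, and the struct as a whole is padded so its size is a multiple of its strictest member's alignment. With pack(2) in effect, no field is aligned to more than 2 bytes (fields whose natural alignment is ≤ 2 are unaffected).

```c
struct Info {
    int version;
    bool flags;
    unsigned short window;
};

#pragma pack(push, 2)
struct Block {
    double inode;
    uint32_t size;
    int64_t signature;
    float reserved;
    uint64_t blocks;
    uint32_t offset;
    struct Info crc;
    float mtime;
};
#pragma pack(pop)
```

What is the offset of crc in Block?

36

Info: 0..4  version  (4B, 4-aligned); 4..5  flags  (1B, 1-aligned); 5..6  -- padding (1B); 6..8  window  (2B, 2-aligned); sizeof = 8, alignof = 4
0..8  inode  (8B, 2-aligned)
8..12  size  (4B, 2-aligned)
12..20  signature  (8B, 2-aligned)
20..24  reserved  (4B, 2-aligned)
24..32  blocks  (8B, 2-aligned)
32..36  offset  (4B, 2-aligned)
36..44  crc  (8B, 2-aligned)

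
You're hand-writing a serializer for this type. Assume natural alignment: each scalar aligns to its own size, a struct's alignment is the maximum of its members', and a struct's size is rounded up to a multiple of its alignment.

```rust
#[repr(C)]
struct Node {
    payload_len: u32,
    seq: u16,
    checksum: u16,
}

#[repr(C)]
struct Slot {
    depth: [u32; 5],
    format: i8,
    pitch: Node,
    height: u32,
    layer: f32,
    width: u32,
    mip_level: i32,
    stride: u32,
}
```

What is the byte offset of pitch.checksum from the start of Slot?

Node: payload_len at 0 (size 4, align 4) → ends 4; seq at 4 (size 2, align 2) → ends 6; checksum at 6 (size 2, align 2) → ends 8; total 8 bytes, alignment 4
depth at 0 (size 20, align 4) → ends 20
format at 20 (size 1, align 1) → ends 21
pad 3 to align 4 for pitch
pitch at 24 (size 8, align 4) → ends 32
within Node: checksum at 6
24 + 6 = 30

30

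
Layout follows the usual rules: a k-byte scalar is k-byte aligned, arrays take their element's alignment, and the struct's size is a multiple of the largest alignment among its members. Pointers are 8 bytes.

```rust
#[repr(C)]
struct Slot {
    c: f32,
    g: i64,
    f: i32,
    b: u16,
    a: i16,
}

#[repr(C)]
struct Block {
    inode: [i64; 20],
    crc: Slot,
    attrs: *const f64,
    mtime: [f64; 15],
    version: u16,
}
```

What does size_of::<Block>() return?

Slot: @0: c [4B, align 4] → 4; +4 pad (align 8); @8: g [8B, align 8] → 16; @16: f [4B, align 4] → 20; @20: b [2B, align 2] → 22; @22: a [2B, align 2] → 24; size 24, align 8
@0: inode [160B, align 8] → 160
@160: crc [24B, align 8] → 184
@184: attrs [8B, align 8] → 192
@192: mtime [120B, align 8] → 312
@312: version [2B, align 2] → 314
+6 tail pad (align 8)
size 320, align 8

320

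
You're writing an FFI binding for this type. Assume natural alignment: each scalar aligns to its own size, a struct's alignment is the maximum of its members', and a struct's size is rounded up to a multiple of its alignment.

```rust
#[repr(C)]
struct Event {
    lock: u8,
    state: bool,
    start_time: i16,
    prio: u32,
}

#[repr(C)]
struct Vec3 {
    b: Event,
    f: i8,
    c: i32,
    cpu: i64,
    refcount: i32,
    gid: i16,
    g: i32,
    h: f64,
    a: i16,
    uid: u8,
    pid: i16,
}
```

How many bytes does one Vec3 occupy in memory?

Event: 0..1  lock  (1B, 1-aligned); 1..2  state  (1B, 1-aligned); 2..4  start_time  (2B, 2-aligned); 4..8  prio  (4B, 4-aligned); sizeof = 8, alignof = 4
0..8  b  (8B, 4-aligned)
8..9  f  (1B, 1-aligned)
9..12  -- padding (3B)
12..16  c  (4B, 4-aligned)
16..24  cpu  (8B, 8-aligned)
24..28  refcount  (4B, 4-aligned)
28..30  gid  (2B, 2-aligned)
30..32  -- padding (2B)
32..36  g  (4B, 4-aligned)
36..40  -- padding (4B)
40..48  h  (8B, 8-aligned)
48..50  a  (2B, 2-aligned)
50..51  uid  (1B, 1-aligned)
51..52  -- padding (1B)
52..54  pid  (2B, 2-aligned)
54..56  -- tail padding (2B)
sizeof = 56, alignof = 8

56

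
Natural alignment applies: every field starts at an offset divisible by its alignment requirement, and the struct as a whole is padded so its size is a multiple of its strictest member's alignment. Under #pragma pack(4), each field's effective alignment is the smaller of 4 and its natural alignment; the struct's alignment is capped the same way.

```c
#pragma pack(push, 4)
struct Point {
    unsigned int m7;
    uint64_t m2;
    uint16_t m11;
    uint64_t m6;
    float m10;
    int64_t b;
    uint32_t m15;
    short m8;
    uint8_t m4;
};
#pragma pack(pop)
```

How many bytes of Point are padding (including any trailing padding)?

3

0..4  m7  (4B, 4-aligned)
4..12  m2  (8B, 4-aligned)
12..14  m11  (2B, 2-aligned)
14..16  -- padding (2B)
16..24  m6  (8B, 4-aligned)
24..28  m10  (4B, 4-aligned)
28..36  b  (8B, 4-aligned)
36..40  m15  (4B, 4-aligned)
40..42  m8  (2B, 2-aligned)
42..43  m4  (1B, 1-aligned)
43..44  -- tail padding (1B)
sizeof = 44, alignof = 4
data bytes 41, size 44 → padding 3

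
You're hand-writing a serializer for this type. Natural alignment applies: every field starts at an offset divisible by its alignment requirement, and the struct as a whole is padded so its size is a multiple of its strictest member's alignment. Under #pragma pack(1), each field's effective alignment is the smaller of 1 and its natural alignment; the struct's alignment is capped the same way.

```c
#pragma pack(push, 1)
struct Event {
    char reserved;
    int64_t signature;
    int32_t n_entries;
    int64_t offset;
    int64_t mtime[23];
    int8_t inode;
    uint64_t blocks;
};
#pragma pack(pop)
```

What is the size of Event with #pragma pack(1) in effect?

@0: reserved [1B, align 1] → 1
@1: signature [8B, align 1] → 9
@9: n_entries [4B, align 1] → 13
@13: offset [8B, align 1] → 21
@21: mtime [184B, align 1] → 205
@205: inode [1B, align 1] → 206
@206: blocks [8B, align 1] → 214
size 214, align 1

214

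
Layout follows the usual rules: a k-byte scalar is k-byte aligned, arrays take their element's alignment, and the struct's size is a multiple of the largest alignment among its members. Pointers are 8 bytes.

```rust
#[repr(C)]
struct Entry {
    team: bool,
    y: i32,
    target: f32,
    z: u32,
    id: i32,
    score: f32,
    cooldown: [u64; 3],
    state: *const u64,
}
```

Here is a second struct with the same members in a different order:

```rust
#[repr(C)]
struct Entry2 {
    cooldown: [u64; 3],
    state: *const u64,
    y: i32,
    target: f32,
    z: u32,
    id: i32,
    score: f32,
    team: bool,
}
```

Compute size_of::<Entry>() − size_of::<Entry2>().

0

@0: team [1B, align 1] → 1
+3 pad (align 4)
@4: y [4B, align 4] → 8
@8: target [4B, align 4] → 12
@12: z [4B, align 4] → 16
@16: id [4B, align 4] → 20
@20: score [4B, align 4] → 24
@24: cooldown [24B, align 8] → 48
@48: state [8B, align 8] → 56
size 56, align 8
— Entry2 —
@0: cooldown [24B, align 8] → 24
@24: state [8B, align 8] → 32
@32: y [4B, align 4] → 36
@36: target [4B, align 4] → 40
@40: z [4B, align 4] → 44
@44: id [4B, align 4] → 48
@48: score [4B, align 4] → 52
@52: team [1B, align 1] → 53
+3 tail pad (align 8)
size 56, align 8
56 − 56 = 0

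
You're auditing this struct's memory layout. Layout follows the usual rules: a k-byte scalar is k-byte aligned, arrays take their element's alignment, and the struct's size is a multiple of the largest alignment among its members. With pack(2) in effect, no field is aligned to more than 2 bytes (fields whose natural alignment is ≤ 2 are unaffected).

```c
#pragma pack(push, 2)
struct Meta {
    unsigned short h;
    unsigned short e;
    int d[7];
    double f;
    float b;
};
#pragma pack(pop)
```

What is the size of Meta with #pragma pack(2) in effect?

@0: h [2B, align 2] → 2
@2: e [2B, align 2] → 4
@4: d [28B, align 2] → 32
@32: f [8B, align 2] → 40
@40: b [4B, align 2] → 44
size 44, align 2

44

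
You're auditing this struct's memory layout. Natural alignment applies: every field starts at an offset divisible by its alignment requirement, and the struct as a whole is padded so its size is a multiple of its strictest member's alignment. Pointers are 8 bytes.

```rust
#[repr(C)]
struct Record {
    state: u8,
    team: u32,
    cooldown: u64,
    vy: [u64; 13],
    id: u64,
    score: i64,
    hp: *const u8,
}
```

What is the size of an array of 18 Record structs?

2592

@0: state [1B, align 1] → 1
+3 pad (align 4)
@4: team [4B, align 4] → 8
@8: cooldown [8B, align 8] → 16
@16: vy [104B, align 8] → 120
@120: id [8B, align 8] → 128
@128: score [8B, align 8] → 136
@136: hp [8B, align 8] → 144
size 144, align 8
array of 18: 18 × 144 = 2592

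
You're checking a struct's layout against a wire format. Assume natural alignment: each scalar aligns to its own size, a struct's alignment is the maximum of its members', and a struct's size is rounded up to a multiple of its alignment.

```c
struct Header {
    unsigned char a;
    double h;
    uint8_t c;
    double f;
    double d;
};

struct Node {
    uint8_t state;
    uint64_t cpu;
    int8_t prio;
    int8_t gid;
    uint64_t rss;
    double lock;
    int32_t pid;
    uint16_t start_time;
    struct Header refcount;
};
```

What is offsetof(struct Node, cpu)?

8

Header: a at 0 (size 1, align 1) → ends 1; pad 7 to align 8 for h; h at 8 (size 8, align 8) → ends 16; c at 16 (size 1, align 1) → ends 17; pad 7 to align 8 for f; f at 24 (size 8, align 8) → ends 32; d at 32 (size 8, align 8) → ends 40; total 40 bytes, alignment 8
state at 0 (size 1, align 1) → ends 1
pad 7 to align 8 for cpu
cpu at 8 (size 8, align 8) → ends 16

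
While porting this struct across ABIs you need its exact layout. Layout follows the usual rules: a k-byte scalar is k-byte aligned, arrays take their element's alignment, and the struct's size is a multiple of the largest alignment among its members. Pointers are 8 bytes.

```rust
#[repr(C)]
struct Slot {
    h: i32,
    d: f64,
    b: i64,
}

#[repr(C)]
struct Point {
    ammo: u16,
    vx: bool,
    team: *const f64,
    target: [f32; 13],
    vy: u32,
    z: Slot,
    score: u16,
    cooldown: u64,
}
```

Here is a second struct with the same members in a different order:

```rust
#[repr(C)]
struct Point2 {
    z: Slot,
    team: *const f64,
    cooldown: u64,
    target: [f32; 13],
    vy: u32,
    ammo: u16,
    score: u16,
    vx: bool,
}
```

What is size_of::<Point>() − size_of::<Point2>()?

Slot: 0..4  h  (4B, 4-aligned); 4..8  -- padding (4B); 8..16  d  (8B, 8-aligned); 16..24  b  (8B, 8-aligned); sizeof = 24, alignof = 8
0..2  ammo  (2B, 2-aligned)
2..3  vx  (1B, 1-aligned)
3..8  -- padding (5B)
8..16  team  (8B, 8-aligned)
16..68  target  (52B, 4-aligned)
68..72  vy  (4B, 4-aligned)
72..96  z  (24B, 8-aligned)
96..98  score  (2B, 2-aligned)
98..104  -- padding (6B)
104..112  cooldown  (8B, 8-aligned)
sizeof = 112, alignof = 8
— Point2 —
0..24  z  (24B, 8-aligned)
24..32  team  (8B, 8-aligned)
32..40  cooldown  (8B, 8-aligned)
40..92  target  (52B, 4-aligned)
92..96  vy  (4B, 4-aligned)
96..98  ammo  (2B, 2-aligned)
98..100  score  (2B, 2-aligned)
100..101  vx  (1B, 1-aligned)
101..104  -- tail padding (3B)
sizeof = 104, alignof = 8
112 − 104 = 8

8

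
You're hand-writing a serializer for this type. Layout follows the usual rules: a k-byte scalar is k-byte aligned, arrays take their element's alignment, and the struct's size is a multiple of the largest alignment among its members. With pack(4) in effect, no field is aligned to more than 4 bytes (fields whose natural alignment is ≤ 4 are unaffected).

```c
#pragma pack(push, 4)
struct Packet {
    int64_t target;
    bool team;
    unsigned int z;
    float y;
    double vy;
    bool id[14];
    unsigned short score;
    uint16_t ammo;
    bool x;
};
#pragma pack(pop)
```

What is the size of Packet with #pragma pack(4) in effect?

@0: target [8B, align 4] → 8
@8: team [1B, align 1] → 9
+3 pad (align 4)
@12: z [4B, align 4] → 16
@16: y [4B, align 4] → 20
@20: vy [8B, align 4] → 28
@28: id [14B, align 1] → 42
@42: score [2B, align 2] → 44
@44: ammo [2B, align 2] → 46
@46: x [1B, align 1] → 47
+1 tail pad (align 4)
size 48, align 4

48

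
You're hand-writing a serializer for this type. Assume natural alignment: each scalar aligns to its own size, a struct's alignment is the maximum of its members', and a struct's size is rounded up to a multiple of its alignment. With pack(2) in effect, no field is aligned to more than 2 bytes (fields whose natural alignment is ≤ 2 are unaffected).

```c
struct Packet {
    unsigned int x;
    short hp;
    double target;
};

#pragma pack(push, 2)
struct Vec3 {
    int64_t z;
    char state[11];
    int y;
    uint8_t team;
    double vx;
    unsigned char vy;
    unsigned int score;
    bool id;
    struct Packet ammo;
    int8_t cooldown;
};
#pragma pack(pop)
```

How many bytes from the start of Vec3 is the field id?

40

Packet: @0: x [4B, align 4] → 4; @4: hp [2B, align 2] → 6; +2 pad (align 8); @8: target [8B, align 8] → 16; size 16, align 8
@0: z [8B, align 2] → 8
@8: state [11B, align 1] → 19
+1 pad (align 2)
@20: y [4B, align 2] → 24
@24: team [1B, align 1] → 25
+1 pad (align 2)
@26: vx [8B, align 2] → 34
@34: vy [1B, align 1] → 35
+1 pad (align 2)
@36: score [4B, align 2] → 40
@40: id [1B, align 1] → 41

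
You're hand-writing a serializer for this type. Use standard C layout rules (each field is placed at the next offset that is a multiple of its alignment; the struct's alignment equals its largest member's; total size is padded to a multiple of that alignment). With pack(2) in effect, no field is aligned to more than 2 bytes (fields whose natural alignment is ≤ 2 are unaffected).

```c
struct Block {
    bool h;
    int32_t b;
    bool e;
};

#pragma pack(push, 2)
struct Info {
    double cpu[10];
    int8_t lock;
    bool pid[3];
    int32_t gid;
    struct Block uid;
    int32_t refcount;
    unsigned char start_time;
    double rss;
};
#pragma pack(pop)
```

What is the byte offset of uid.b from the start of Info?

92

Block: 0..1  h  (1B, 1-aligned); 1..4  -- padding (3B); 4..8  b  (4B, 4-aligned); 8..9  e  (1B, 1-aligned); 9..12  -- tail padding (3B); sizeof = 12, alignof = 4
0..80  cpu  (80B, 2-aligned)
80..81  lock  (1B, 1-aligned)
81..84  pid  (3B, 1-aligned)
84..88  gid  (4B, 2-aligned)
88..100  uid  (12B, 2-aligned)
within Block: b at 4
88 + 4 = 92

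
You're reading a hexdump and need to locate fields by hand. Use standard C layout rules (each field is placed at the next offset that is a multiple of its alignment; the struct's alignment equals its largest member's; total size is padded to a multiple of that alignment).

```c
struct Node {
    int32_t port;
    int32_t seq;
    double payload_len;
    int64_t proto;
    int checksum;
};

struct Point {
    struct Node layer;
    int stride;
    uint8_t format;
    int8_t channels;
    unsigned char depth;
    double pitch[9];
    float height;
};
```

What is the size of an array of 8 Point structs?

Node: 0..4  port  (4B, 4-aligned); 4..8  seq  (4B, 4-aligned); 8..16  payload_len  (8B, 8-aligned); 16..24  proto  (8B, 8-aligned); 24..28  checksum  (4B, 4-aligned); 28..32  -- tail padding (4B); sizeof = 32, alignof = 8
0..32  layer  (32B, 8-aligned)
32..36  stride  (4B, 4-aligned)
36..37  format  (1B, 1-aligned)
37..38  channels  (1B, 1-aligned)
38..39  depth  (1B, 1-aligned)
39..40  -- padding (1B)
40..112  pitch  (72B, 8-aligned)
112..116  height  (4B, 4-aligned)
116..120  -- tail padding (4B)
sizeof = 120, alignof = 8
array of 8: 8 × 120 = 960

960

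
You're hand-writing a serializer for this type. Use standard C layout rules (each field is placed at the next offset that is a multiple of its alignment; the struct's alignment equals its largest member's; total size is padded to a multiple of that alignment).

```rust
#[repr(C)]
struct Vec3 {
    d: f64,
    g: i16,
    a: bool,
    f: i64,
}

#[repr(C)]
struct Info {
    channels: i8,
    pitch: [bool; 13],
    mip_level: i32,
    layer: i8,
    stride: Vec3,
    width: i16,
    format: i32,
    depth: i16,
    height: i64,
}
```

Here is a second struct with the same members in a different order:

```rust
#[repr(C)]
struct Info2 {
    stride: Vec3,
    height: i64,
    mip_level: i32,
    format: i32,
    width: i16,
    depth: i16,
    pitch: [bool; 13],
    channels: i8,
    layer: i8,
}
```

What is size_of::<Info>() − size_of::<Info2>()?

8

Vec3: 0..8  d  (8B, 8-aligned); 8..10  g  (2B, 2-aligned); 10..11  a  (1B, 1-aligned); 11..16  -- padding (5B); 16..24  f  (8B, 8-aligned); sizeof = 24, alignof = 8
0..1  channels  (1B, 1-aligned)
1..14  pitch  (13B, 1-aligned)
14..16  -- padding (2B)
16..20  mip_level  (4B, 4-aligned)
20..21  layer  (1B, 1-aligned)
21..24  -- padding (3B)
24..48  stride  (24B, 8-aligned)
48..50  width  (2B, 2-aligned)
50..52  -- padding (2B)
52..56  format  (4B, 4-aligned)
56..58  depth  (2B, 2-aligned)
58..64  -- padding (6B)
64..72  height  (8B, 8-aligned)
sizeof = 72, alignof = 8
— Info2 —
0..24  stride  (24B, 8-aligned)
24..32  height  (8B, 8-aligned)
32..36  mip_level  (4B, 4-aligned)
36..40  format  (4B, 4-aligned)
40..42  width  (2B, 2-aligned)
42..44  depth  (2B, 2-aligned)
44..57  pitch  (13B, 1-aligned)
57..58  channels  (1B, 1-aligned)
58..59  layer  (1B, 1-aligned)
59..64  -- tail padding (5B)
sizeof = 64, alignof = 8
72 − 64 = 8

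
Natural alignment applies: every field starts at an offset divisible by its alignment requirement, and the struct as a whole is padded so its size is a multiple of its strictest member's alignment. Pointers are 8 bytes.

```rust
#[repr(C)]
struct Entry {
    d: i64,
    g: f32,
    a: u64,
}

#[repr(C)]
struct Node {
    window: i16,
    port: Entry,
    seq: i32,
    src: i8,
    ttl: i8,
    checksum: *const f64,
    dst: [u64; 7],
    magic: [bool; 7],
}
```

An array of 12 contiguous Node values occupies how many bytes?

1344

Entry: 0..8  d  (8B, 8-aligned); 8..12  g  (4B, 4-aligned); 12..16  -- padding (4B); 16..24  a  (8B, 8-aligned); sizeof = 24, alignof = 8
0..2  window  (2B, 2-aligned)
2..8  -- padding (6B)
8..32  port  (24B, 8-aligned)
32..36  seq  (4B, 4-aligned)
36..37  src  (1B, 1-aligned)
37..38  ttl  (1B, 1-aligned)
38..40  -- padding (2B)
40..48  checksum  (8B, 8-aligned)
48..104  dst  (56B, 8-aligned)
104..111  magic  (7B, 1-aligned)
111..112  -- tail padding (1B)
sizeof = 112, alignof = 8
array of 12: 12 × 112 = 1344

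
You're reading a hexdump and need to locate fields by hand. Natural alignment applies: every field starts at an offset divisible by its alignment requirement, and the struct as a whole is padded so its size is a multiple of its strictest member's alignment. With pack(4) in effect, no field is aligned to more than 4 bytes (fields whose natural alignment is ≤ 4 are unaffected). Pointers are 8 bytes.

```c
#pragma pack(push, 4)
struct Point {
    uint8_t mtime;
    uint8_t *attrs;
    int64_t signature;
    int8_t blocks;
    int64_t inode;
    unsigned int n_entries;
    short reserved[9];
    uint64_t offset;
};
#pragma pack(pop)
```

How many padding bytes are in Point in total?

8

@0: mtime [1B, align 1] → 1
+3 pad (align 4)
@4: attrs [8B, align 4] → 12
@12: signature [8B, align 4] → 20
@20: blocks [1B, align 1] → 21
+3 pad (align 4)
@24: inode [8B, align 4] → 32
@32: n_entries [4B, align 4] → 36
@36: reserved [18B, align 2] → 54
+2 pad (align 4)
@56: offset [8B, align 4] → 64
size 64, align 4
data bytes 56, size 64 → padding 8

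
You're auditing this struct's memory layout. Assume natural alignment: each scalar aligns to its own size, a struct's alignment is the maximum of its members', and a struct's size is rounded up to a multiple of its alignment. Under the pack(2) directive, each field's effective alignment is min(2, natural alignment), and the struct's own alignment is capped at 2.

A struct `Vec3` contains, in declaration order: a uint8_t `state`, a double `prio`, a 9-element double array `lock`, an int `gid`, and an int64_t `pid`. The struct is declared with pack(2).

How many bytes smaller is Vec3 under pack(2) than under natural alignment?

10

natural layout:
  0..1  state  (1B, 1-aligned)
  1..8  -- padding (7B)
  8..16  prio  (8B, 8-aligned)
  16..88  lock  (72B, 8-aligned)
  88..92  gid  (4B, 4-aligned)
  92..96  -- padding (4B)
  96..104  pid  (8B, 8-aligned)
  sizeof = 104, alignof = 8
packed(2) layout:
  0..1  state  (1B, 1-aligned)
  1..2  -- padding (1B)
  2..10  prio  (8B, 2-aligned)
  10..82  lock  (72B, 2-aligned)
  82..86  gid  (4B, 2-aligned)
  86..94  pid  (8B, 2-aligned)
  sizeof = 94, alignof = 2
104 − 94 = 10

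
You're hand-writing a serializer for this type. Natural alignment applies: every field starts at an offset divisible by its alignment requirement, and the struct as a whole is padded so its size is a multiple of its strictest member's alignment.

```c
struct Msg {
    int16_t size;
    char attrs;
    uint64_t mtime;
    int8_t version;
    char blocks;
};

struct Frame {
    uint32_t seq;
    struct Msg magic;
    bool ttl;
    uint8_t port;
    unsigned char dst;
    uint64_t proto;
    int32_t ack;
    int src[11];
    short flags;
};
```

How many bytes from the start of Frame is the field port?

33

Msg: @0: size [2B, align 2] → 2; @2: attrs [1B, align 1] → 3; +5 pad (align 8); @8: mtime [8B, align 8] → 16; @16: version [1B, align 1] → 17; @17: blocks [1B, align 1] → 18; +6 tail pad (align 8); size 24, align 8
@0: seq [4B, align 4] → 4
+4 pad (align 8)
@8: magic [24B, align 8] → 32
@32: ttl [1B, align 1] → 33
@33: port [1B, align 1] → 34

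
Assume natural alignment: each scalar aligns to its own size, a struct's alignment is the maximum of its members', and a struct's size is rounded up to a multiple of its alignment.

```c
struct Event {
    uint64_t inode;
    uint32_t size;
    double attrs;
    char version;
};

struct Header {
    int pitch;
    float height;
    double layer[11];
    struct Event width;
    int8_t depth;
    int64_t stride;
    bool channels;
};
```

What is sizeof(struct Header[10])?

1520

Event: 0..8  inode  (8B, 8-aligned); 8..12  size  (4B, 4-aligned); 12..16  -- padding (4B); 16..24  attrs  (8B, 8-aligned); 24..25  version  (1B, 1-aligned); 25..32  -- tail padding (7B); sizeof = 32, alignof = 8
0..4  pitch  (4B, 4-aligned)
4..8  height  (4B, 4-aligned)
8..96  layer  (88B, 8-aligned)
96..128  width  (32B, 8-aligned)
128..129  depth  (1B, 1-aligned)
129..136  -- padding (7B)
136..144  stride  (8B, 8-aligned)
144..145  channels  (1B, 1-aligned)
145..152  -- tail padding (7B)
sizeof = 152, alignof = 8
array of 10: 10 × 152 = 1520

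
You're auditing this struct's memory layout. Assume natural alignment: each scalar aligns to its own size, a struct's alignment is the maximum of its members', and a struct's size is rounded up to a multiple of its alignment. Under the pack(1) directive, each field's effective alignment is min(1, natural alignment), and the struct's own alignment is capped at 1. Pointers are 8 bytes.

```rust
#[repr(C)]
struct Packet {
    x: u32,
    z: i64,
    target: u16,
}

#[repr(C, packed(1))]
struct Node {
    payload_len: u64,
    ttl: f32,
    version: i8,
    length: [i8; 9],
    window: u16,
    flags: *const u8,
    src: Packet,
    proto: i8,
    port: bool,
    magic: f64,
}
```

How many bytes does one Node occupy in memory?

66 bytes

Packet: @0: x [4B, align 4] → 4; +4 pad (align 8); @8: z [8B, align 8] → 16; @16: target [2B, align 2] → 18; +6 tail pad (align 8); size 24, align 8
@0: payload_len [8B, align 1] → 8
@8: ttl [4B, align 1] → 12
@12: version [1B, align 1] → 13
@13: length [9B, align 1] → 22
@22: window [2B, align 1] → 24
@24: flags [8B, align 1] → 32
@32: src [24B, align 1] → 56
@56: proto [1B, align 1] → 57
@57: port [1B, align 1] → 58
@58: magic [8B, align 1] → 66
size 66, align 1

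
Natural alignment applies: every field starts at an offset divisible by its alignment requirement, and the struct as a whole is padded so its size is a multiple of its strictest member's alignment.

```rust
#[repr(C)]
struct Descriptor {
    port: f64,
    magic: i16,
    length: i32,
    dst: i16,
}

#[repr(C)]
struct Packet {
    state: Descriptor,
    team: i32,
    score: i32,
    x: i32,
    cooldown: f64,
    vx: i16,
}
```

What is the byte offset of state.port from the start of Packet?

Descriptor: port at 0 (size 8, align 8) → ends 8; magic at 8 (size 2, align 2) → ends 10; pad 2 to align 4 for length; length at 12 (size 4, align 4) → ends 16; dst at 16 (size 2, align 2) → ends 18; tail pad 6 to reach multiple of 8; total 24 bytes, alignment 8
state at 0 (size 24, align 8) → ends 24
within Descriptor: port at 0
0 + 0 = 0

0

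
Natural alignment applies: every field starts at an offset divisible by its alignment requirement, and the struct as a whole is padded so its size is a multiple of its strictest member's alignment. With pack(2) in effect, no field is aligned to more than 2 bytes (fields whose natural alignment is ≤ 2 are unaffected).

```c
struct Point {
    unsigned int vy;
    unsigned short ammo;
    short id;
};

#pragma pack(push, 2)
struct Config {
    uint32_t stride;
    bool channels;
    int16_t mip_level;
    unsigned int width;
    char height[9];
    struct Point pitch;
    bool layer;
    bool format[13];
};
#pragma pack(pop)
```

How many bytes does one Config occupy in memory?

Point: @0: vy [4B, align 4] → 4; @4: ammo [2B, align 2] → 6; @6: id [2B, align 2] → 8; size 8, align 4
@0: stride [4B, align 2] → 4
@4: channels [1B, align 1] → 5
+1 pad (align 2)
@6: mip_level [2B, align 2] → 8
@8: width [4B, align 2] → 12
@12: height [9B, align 1] → 21
+1 pad (align 2)
@22: pitch [8B, align 2] → 30
@30: layer [1B, align 1] → 31
@31: format [13B, align 1] → 44
size 44, align 2

44 bytes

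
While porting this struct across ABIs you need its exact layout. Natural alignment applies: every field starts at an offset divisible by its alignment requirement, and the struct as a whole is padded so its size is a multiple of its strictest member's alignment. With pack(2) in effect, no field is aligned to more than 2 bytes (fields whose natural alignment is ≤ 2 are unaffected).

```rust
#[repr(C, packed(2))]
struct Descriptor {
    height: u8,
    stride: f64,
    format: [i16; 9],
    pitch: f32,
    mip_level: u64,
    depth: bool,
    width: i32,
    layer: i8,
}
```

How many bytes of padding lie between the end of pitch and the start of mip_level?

0

@0: height [1B, align 1] → 1
+1 pad (align 2)
@2: stride [8B, align 2] → 10
@10: format [18B, align 2] → 28
@28: pitch [4B, align 2] → 32
@32: mip_level [8B, align 2] → 40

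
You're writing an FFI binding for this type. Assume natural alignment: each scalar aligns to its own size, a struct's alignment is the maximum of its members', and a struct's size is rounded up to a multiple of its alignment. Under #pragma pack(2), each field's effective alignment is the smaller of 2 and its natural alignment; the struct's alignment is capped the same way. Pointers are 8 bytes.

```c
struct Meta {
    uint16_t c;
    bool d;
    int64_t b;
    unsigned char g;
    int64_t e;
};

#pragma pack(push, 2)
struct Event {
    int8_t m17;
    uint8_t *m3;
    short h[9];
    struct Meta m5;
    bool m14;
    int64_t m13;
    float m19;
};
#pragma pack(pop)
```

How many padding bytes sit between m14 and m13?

Meta: @0: c [2B, align 2] → 2; @2: d [1B, align 1] → 3; +5 pad (align 8); @8: b [8B, align 8] → 16; @16: g [1B, align 1] → 17; +7 pad (align 8); @24: e [8B, align 8] → 32; size 32, align 8
@0: m17 [1B, align 1] → 1
+1 pad (align 2)
@2: m3 [8B, align 2] → 10
@10: h [18B, align 2] → 28
@28: m5 [32B, align 2] → 60
@60: m14 [1B, align 1] → 61
+1 pad (align 2)
@62: m13 [8B, align 2] → 70

1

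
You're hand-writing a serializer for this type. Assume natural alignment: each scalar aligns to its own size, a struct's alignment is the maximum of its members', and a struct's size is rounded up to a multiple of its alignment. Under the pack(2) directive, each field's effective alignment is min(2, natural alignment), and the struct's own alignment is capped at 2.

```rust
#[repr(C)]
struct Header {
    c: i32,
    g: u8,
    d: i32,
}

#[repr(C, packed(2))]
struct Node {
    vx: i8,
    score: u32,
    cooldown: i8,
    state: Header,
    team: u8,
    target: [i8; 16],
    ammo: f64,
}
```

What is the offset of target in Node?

21

Header: @0: c [4B, align 4] → 4; @4: g [1B, align 1] → 5; +3 pad (align 4); @8: d [4B, align 4] → 12; size 12, align 4
@0: vx [1B, align 1] → 1
+1 pad (align 2)
@2: score [4B, align 2] → 6
@6: cooldown [1B, align 1] → 7
+1 pad (align 2)
@8: state [12B, align 2] → 20
@20: team [1B, align 1] → 21
@21: target [16B, align 1] → 37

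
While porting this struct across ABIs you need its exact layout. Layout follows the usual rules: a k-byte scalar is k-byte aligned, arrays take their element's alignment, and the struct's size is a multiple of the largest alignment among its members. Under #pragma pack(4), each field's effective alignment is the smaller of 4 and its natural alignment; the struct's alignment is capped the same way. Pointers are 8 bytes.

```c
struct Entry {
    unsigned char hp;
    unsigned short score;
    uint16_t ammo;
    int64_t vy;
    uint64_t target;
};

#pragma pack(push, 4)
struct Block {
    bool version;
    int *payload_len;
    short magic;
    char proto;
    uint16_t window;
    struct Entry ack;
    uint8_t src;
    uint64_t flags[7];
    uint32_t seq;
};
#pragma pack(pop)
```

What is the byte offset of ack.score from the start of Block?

22

Entry: 0..1  hp  (1B, 1-aligned); 1..2  -- padding (1B); 2..4  score  (2B, 2-aligned); 4..6  ammo  (2B, 2-aligned); 6..8  -- padding (2B); 8..16  vy  (8B, 8-aligned); 16..24  target  (8B, 8-aligned); sizeof = 24, alignof = 8
0..1  version  (1B, 1-aligned)
1..4  -- padding (3B)
4..12  payload_len  (8B, 4-aligned)
12..14  magic  (2B, 2-aligned)
14..15  proto  (1B, 1-aligned)
15..16  -- padding (1B)
16..18  window  (2B, 2-aligned)
18..20  -- padding (2B)
20..44  ack  (24B, 4-aligned)
within Entry: score at 2
20 + 2 = 22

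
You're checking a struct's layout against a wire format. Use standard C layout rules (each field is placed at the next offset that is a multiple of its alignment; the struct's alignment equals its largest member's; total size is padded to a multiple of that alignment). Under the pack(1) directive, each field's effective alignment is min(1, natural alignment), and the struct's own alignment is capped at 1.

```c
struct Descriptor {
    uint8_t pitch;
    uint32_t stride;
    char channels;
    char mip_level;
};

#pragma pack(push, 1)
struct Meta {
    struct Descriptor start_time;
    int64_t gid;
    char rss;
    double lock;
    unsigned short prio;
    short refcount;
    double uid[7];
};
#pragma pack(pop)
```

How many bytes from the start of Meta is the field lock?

Descriptor: 0..1  pitch  (1B, 1-aligned); 1..4  -- padding (3B); 4..8  stride  (4B, 4-aligned); 8..9  channels  (1B, 1-aligned); 9..10  mip_level  (1B, 1-aligned); 10..12  -- tail padding (2B); sizeof = 12, alignof = 4
0..12  start_time  (12B, 1-aligned)
12..20  gid  (8B, 1-aligned)
20..21  rss  (1B, 1-aligned)
21..29  lock  (8B, 1-aligned)

21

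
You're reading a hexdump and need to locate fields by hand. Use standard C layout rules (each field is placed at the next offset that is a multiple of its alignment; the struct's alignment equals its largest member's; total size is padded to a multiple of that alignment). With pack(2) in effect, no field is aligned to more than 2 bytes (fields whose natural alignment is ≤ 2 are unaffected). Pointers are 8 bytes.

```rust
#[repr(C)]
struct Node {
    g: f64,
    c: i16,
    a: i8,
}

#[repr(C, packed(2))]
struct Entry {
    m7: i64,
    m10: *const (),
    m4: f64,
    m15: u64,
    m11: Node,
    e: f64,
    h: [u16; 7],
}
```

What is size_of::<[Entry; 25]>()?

Node: @0: g [8B, align 8] → 8; @8: c [2B, align 2] → 10; @10: a [1B, align 1] → 11; +5 tail pad (align 8); size 16, align 8
@0: m7 [8B, align 2] → 8
@8: m10 [8B, align 2] → 16
@16: m4 [8B, align 2] → 24
@24: m15 [8B, align 2] → 32
@32: m11 [16B, align 2] → 48
@48: e [8B, align 2] → 56
@56: h [14B, align 2] → 70
size 70, align 2
array of 25: 25 × 70 = 1750

1750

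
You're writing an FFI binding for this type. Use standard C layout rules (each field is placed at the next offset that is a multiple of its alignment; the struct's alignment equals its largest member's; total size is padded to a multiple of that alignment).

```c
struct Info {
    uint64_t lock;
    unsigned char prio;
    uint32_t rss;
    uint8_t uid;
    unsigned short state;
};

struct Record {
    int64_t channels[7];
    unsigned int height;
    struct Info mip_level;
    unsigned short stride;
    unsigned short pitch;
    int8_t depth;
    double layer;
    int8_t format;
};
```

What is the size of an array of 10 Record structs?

Info: lock at 0 (size 8, align 8) → ends 8; prio at 8 (size 1, align 1) → ends 9; pad 3 to align 4 for rss; rss at 12 (size 4, align 4) → ends 16; uid at 16 (size 1, align 1) → ends 17; pad 1 to align 2 for state; state at 18 (size 2, align 2) → ends 20; tail pad 4 to reach multiple of 8; total 24 bytes, alignment 8
channels at 0 (size 56, align 8) → ends 56
height at 56 (size 4, align 4) → ends 60
pad 4 to align 8 for mip_level
mip_level at 64 (size 24, align 8) → ends 88
stride at 88 (size 2, align 2) → ends 90
pitch at 90 (size 2, align 2) → ends 92
depth at 92 (size 1, align 1) → ends 93
pad 3 to align 8 for layer
layer at 96 (size 8, align 8) → ends 104
format at 104 (size 1, align 1) → ends 105
tail pad 7 to reach multiple of 8
total 112 bytes, alignment 8
array of 10: 10 × 112 = 1120

1120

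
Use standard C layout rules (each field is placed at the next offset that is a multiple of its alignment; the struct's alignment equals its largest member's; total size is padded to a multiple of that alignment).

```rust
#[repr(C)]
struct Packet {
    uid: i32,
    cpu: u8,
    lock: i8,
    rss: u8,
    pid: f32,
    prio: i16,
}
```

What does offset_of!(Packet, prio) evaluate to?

0..4  uid  (4B, 4-aligned)
4..5  cpu  (1B, 1-aligned)
5..6  lock  (1B, 1-aligned)
6..7  rss  (1B, 1-aligned)
7..8  -- padding (1B)
8..12  pid  (4B, 4-aligned)
12..14  prio  (2B, 2-aligned)

12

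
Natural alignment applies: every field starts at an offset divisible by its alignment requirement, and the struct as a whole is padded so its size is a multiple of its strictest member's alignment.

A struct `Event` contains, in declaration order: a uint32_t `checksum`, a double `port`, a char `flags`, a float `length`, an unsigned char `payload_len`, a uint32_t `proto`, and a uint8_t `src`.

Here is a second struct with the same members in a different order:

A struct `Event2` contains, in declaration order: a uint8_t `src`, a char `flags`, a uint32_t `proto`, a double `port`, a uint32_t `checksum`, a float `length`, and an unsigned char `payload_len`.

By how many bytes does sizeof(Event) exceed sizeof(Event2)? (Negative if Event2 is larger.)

@0: checksum [4B, align 4] → 4
+4 pad (align 8)
@8: port [8B, align 8] → 16
@16: flags [1B, align 1] → 17
+3 pad (align 4)
@20: length [4B, align 4] → 24
@24: payload_len [1B, align 1] → 25
+3 pad (align 4)
@28: proto [4B, align 4] → 32
@32: src [1B, align 1] → 33
+7 tail pad (align 8)
size 40, align 8
— Event2 —
@0: src [1B, align 1] → 1
@1: flags [1B, align 1] → 2
+2 pad (align 4)
@4: proto [4B, align 4] → 8
@8: port [8B, align 8] → 16
@16: checksum [4B, align 4] → 20
@20: length [4B, align 4] → 24
@24: payload_len [1B, align 1] → 25
+7 tail pad (align 8)
size 32, align 8
40 − 32 = 8

8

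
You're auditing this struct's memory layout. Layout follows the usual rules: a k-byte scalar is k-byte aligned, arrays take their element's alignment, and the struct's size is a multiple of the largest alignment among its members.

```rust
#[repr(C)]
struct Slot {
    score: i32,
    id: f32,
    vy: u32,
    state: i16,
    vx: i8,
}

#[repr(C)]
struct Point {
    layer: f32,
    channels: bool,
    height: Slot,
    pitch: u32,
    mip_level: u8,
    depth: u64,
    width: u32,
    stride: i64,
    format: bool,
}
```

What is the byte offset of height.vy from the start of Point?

16

Slot: 0..4  score  (4B, 4-aligned); 4..8  id  (4B, 4-aligned); 8..12  vy  (4B, 4-aligned); 12..14  state  (2B, 2-aligned); 14..15  vx  (1B, 1-aligned); 15..16  -- tail padding (1B); sizeof = 16, alignof = 4
0..4  layer  (4B, 4-aligned)
4..5  channels  (1B, 1-aligned)
5..8  -- padding (3B)
8..24  height  (16B, 4-aligned)
within Slot: vy at 8
8 + 8 = 16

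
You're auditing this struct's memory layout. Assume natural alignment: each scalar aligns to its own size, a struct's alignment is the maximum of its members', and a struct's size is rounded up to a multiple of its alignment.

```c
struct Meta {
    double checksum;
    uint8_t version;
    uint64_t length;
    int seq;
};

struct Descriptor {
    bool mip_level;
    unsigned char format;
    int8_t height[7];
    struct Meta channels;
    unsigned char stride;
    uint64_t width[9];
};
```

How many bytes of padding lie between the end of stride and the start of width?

7

Meta: 0..8  checksum  (8B, 8-aligned); 8..9  version  (1B, 1-aligned); 9..16  -- padding (7B); 16..24  length  (8B, 8-aligned); 24..28  seq  (4B, 4-aligned); 28..32  -- tail padding (4B); sizeof = 32, alignof = 8
0..1  mip_level  (1B, 1-aligned)
1..2  format  (1B, 1-aligned)
2..9  height  (7B, 1-aligned)
9..16  -- padding (7B)
16..48  channels  (32B, 8-aligned)
48..49  stride  (1B, 1-aligned)
49..56  -- padding (7B)
56..128  width  (72B, 8-aligned)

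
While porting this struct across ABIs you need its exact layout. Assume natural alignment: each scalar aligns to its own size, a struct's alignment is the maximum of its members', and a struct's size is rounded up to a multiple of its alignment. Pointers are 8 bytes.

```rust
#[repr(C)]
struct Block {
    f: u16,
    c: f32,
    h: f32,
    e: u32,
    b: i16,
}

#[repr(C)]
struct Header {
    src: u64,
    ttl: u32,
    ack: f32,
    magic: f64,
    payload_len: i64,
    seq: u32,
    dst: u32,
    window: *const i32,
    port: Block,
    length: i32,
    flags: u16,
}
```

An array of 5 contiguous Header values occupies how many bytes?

Block: @0: f [2B, align 2] → 2; +2 pad (align 4); @4: c [4B, align 4] → 8; @8: h [4B, align 4] → 12; @12: e [4B, align 4] → 16; @16: b [2B, align 2] → 18; +2 tail pad (align 4); size 20, align 4
@0: src [8B, align 8] → 8
@8: ttl [4B, align 4] → 12
@12: ack [4B, align 4] → 16
@16: magic [8B, align 8] → 24
@24: payload_len [8B, align 8] → 32
@32: seq [4B, align 4] → 36
@36: dst [4B, align 4] → 40
@40: window [8B, align 8] → 48
@48: port [20B, align 4] → 68
@68: length [4B, align 4] → 72
@72: flags [2B, align 2] → 74
+6 tail pad (align 8)
size 80, align 8
array of 5: 5 × 80 = 400

400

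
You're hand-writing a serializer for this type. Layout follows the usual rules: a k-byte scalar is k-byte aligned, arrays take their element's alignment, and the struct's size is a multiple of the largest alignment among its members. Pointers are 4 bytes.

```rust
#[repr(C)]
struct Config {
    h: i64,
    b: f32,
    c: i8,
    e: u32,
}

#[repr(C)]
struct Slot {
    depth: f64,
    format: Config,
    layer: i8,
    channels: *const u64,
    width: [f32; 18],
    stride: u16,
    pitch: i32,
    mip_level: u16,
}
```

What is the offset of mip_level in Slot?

120

Config: @0: h [8B, align 8] → 8; @8: b [4B, align 4] → 12; @12: c [1B, align 1] → 13; +3 pad (align 4); @16: e [4B, align 4] → 20; +4 tail pad (align 8); size 24, align 8
@0: depth [8B, align 8] → 8
@8: format [24B, align 8] → 32
@32: layer [1B, align 1] → 33
+3 pad (align 4)
@36: channels [4B, align 4] → 40
@40: width [72B, align 4] → 112
@112: stride [2B, align 2] → 114
+2 pad (align 4)
@116: pitch [4B, align 4] → 120
@120: mip_level [2B, align 2] → 122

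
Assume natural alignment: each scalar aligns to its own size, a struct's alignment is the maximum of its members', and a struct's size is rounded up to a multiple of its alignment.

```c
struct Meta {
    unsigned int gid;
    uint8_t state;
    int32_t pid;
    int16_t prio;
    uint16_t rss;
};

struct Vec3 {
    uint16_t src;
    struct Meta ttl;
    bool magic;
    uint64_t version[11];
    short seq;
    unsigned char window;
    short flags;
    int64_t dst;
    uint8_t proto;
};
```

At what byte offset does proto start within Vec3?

128

Meta: 0..4  gid  (4B, 4-aligned); 4..5  state  (1B, 1-aligned); 5..8  -- padding (3B); 8..12  pid  (4B, 4-aligned); 12..14  prio  (2B, 2-aligned); 14..16  rss  (2B, 2-aligned); sizeof = 16, alignof = 4
0..2  src  (2B, 2-aligned)
2..4  -- padding (2B)
4..20  ttl  (16B, 4-aligned)
20..21  magic  (1B, 1-aligned)
21..24  -- padding (3B)
24..112  version  (88B, 8-aligned)
112..114  seq  (2B, 2-aligned)
114..115  window  (1B, 1-aligned)
115..116  -- padding (1B)
116..118  flags  (2B, 2-aligned)
118..120  -- padding (2B)
120..128  dst  (8B, 8-aligned)
128..129  proto  (1B, 1-aligned)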